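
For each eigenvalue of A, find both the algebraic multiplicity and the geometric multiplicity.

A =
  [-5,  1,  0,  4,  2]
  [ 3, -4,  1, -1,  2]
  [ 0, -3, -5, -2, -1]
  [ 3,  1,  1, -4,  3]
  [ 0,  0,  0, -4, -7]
λ = -5: alg = 5, geom = 2

Step 1 — factor the characteristic polynomial to read off the algebraic multiplicities:
  χ_A(x) = (x + 5)^5

Step 2 — compute geometric multiplicities via the rank-nullity identity g(λ) = n − rank(A − λI):
  rank(A − (-5)·I) = 3, so dim ker(A − (-5)·I) = n − 3 = 2

Summary:
  λ = -5: algebraic multiplicity = 5, geometric multiplicity = 2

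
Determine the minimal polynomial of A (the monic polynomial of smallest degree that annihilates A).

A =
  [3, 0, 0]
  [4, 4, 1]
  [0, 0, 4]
x^3 - 11*x^2 + 40*x - 48

The characteristic polynomial is χ_A(x) = (x - 4)^2*(x - 3), so the eigenvalues are known. The minimal polynomial is
  m_A(x) = Π_λ (x − λ)^{k_λ}
where k_λ is the size of the *largest* Jordan block for λ (equivalently, the smallest k with (A − λI)^k v = 0 for every generalised eigenvector v of λ).

  λ = 3: largest Jordan block has size 1, contributing (x − 3)
  λ = 4: largest Jordan block has size 2, contributing (x − 4)^2

So m_A(x) = (x - 4)^2*(x - 3) = x^3 - 11*x^2 + 40*x - 48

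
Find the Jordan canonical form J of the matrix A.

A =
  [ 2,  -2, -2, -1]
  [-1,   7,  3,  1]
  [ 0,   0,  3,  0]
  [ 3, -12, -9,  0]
J_3(3) ⊕ J_1(3)

The characteristic polynomial is
  det(x·I − A) = x^4 - 12*x^3 + 54*x^2 - 108*x + 81 = (x - 3)^4

Eigenvalues and multiplicities (the geometric multiplicity of λ is n − rank(A − λI), which equals the number of Jordan blocks for λ):
  λ = 3: algebraic multiplicity = 4, geometric multiplicity = 2

Determining the block sizes for each eigenvalue:
  λ = 3: with am = 4 and gm = 2, the partition is not yet determined (e.g. several partitions of 4 into 2 parts exist). Let N = A − (3)·I. Computing rank(N^1) = 2, rank(N^2) = 1, rank(N^3) = 0; the number of blocks of size ≥ j is rank(N^{j−1}) − rank(N^j), giving [2, 1, 1]. So we have 1 block(s) of size 3, 1 block(s) of size 1 → block sizes [3, 1]

Assembling the blocks gives a Jordan form
J =
  [3, 1, 0, 0]
  [0, 3, 1, 0]
  [0, 0, 3, 0]
  [0, 0, 0, 3]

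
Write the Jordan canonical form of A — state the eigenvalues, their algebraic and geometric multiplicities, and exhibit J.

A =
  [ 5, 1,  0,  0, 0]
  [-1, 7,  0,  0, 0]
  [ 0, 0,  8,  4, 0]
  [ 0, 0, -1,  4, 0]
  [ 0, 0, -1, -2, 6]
J_2(6) ⊕ J_2(6) ⊕ J_1(6)

The characteristic polynomial is
  det(x·I − A) = x^5 - 30*x^4 + 360*x^3 - 2160*x^2 + 6480*x - 7776 = (x - 6)^5

Eigenvalues and multiplicities (the geometric multiplicity of λ is n − rank(A − λI), which equals the number of Jordan blocks for λ):
  λ = 6: algebraic multiplicity = 5, geometric multiplicity = 3

Determining the block sizes for each eigenvalue:
  λ = 6: with am = 5 and gm = 3, the partition is not yet determined (e.g. several partitions of 5 into 3 parts exist). Let N = A − (6)·I. Computing rank(N^1) = 2, rank(N^2) = 0; the number of blocks of size ≥ j is rank(N^{j−1}) − rank(N^j), giving [3, 2]. So we have 2 block(s) of size 2, 1 block(s) of size 1 → block sizes [2, 2, 1]

Assembling the blocks gives a Jordan form
J =
  [6, 1, 0, 0, 0]
  [0, 6, 0, 0, 0]
  [0, 0, 6, 1, 0]
  [0, 0, 0, 6, 0]
  [0, 0, 0, 0, 6]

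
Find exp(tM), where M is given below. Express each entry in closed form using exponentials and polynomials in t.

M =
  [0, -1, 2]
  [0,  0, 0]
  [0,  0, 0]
e^{tM} =
  [1, -t, 2*t]
  [0, 1, 0]
  [0, 0, 1]

Strategy: write M = P · J · P⁻¹ where J is a Jordan canonical form, so e^{tM} = P · e^{tJ} · P⁻¹, and e^{tJ} can be computed block-by-block.

M has Jordan form
J =
  [0, 1, 0]
  [0, 0, 0]
  [0, 0, 0]
(up to reordering of blocks).

Per-block formulas:
  For a 2×2 Jordan block J_2(0): exp(t · J_2(0)) = e^(0t)·(I + t·N), where N is the 2×2 nilpotent shift.
  For a 1×1 block at λ = 0: exp(t · [0]) = [e^(0t)].

After assembling e^{tJ} and conjugating by P, we get:

e^{tM} =
  [1, -t, 2*t]
  [0, 1, 0]
  [0, 0, 1]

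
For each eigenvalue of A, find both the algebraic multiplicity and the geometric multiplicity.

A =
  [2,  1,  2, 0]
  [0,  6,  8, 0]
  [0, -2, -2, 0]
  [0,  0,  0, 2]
λ = 2: alg = 4, geom = 3

Step 1 — factor the characteristic polynomial to read off the algebraic multiplicities:
  χ_A(x) = (x - 2)^4

Step 2 — compute geometric multiplicities via the rank-nullity identity g(λ) = n − rank(A − λI):
  rank(A − (2)·I) = 1, so dim ker(A − (2)·I) = n − 1 = 3

Summary:
  λ = 2: algebraic multiplicity = 4, geometric multiplicity = 3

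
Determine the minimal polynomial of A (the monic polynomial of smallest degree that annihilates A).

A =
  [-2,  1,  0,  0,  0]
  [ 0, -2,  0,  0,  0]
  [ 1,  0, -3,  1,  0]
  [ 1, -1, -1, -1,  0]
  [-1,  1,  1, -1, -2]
x^2 + 4*x + 4

The characteristic polynomial is χ_A(x) = (x + 2)^5, so the eigenvalues are known. The minimal polynomial is
  m_A(x) = Π_λ (x − λ)^{k_λ}
where k_λ is the size of the *largest* Jordan block for λ (equivalently, the smallest k with (A − λI)^k v = 0 for every generalised eigenvector v of λ).

  λ = -2: largest Jordan block has size 2, contributing (x + 2)^2

So m_A(x) = (x + 2)^2 = x^2 + 4*x + 4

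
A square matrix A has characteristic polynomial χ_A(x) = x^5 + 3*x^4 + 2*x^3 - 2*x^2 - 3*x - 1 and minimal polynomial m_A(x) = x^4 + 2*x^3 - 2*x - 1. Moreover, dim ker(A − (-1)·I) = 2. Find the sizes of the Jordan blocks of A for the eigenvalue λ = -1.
Block sizes for λ = -1: [3, 1]

Step 1 — from the characteristic polynomial, algebraic multiplicity of λ = -1 is 4. From dim ker(A − (-1)·I) = 2, there are exactly 2 Jordan blocks for λ = -1.
Step 2 — from the minimal polynomial, the factor (x + 1)^3 tells us the largest block for λ = -1 has size 3.
Step 3 — with total size 4, 2 blocks, and largest block 3, the block sizes (in nonincreasing order) are [3, 1].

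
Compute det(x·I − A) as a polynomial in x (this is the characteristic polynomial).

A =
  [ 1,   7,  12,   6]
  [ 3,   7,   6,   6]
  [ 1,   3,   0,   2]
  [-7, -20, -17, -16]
x^4 + 8*x^3 + 24*x^2 + 32*x + 16

Expanding det(x·I − A) (e.g. by cofactor expansion or by noting that A is similar to its Jordan form J, which has the same characteristic polynomial as A) gives
  χ_A(x) = x^4 + 8*x^3 + 24*x^2 + 32*x + 16
which factors as (x + 2)^4. The eigenvalues (with algebraic multiplicities) are λ = -2 with multiplicity 4.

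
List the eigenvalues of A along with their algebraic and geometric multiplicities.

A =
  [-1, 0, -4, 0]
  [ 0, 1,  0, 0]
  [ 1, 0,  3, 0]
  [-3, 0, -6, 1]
λ = 1: alg = 4, geom = 3

Step 1 — factor the characteristic polynomial to read off the algebraic multiplicities:
  χ_A(x) = (x - 1)^4

Step 2 — compute geometric multiplicities via the rank-nullity identity g(λ) = n − rank(A − λI):
  rank(A − (1)·I) = 1, so dim ker(A − (1)·I) = n − 1 = 3

Summary:
  λ = 1: algebraic multiplicity = 4, geometric multiplicity = 3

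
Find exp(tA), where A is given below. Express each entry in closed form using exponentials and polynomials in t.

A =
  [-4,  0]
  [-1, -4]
e^{tA} =
  [exp(-4*t), 0]
  [-t*exp(-4*t), exp(-4*t)]

Strategy: write A = P · J · P⁻¹ where J is a Jordan canonical form, so e^{tA} = P · e^{tJ} · P⁻¹, and e^{tJ} can be computed block-by-block.

A has Jordan form
J =
  [-4,  1]
  [ 0, -4]
(up to reordering of blocks).

Per-block formulas:
  For a 2×2 Jordan block J_2(-4): exp(t · J_2(-4)) = e^(-4t)·(I + t·N), where N is the 2×2 nilpotent shift.

After assembling e^{tJ} and conjugating by P, we get:

e^{tA} =
  [exp(-4*t), 0]
  [-t*exp(-4*t), exp(-4*t)]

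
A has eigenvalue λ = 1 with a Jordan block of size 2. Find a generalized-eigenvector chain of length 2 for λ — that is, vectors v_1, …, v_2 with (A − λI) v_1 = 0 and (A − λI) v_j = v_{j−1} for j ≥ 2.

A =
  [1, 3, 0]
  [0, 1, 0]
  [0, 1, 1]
A Jordan chain for λ = 1 of length 2:
v_1 = (3, 0, 1)ᵀ
v_2 = (0, 1, 0)ᵀ

Let N = A − (1)·I. We want v_2 with N^2 v_2 = 0 but N^1 v_2 ≠ 0; then v_{j-1} := N · v_j for j = 2, …, 2.

Pick v_2 = (0, 1, 0)ᵀ.
Then v_1 = N · v_2 = (3, 0, 1)ᵀ.

Sanity check: (A − (1)·I) v_1 = (0, 0, 0)ᵀ = 0. ✓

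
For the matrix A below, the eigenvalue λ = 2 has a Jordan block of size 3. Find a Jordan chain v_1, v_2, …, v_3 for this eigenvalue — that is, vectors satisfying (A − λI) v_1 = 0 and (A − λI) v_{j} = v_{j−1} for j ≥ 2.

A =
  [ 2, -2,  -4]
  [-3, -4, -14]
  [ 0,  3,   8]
A Jordan chain for λ = 2 of length 3:
v_1 = (6, 18, -9)ᵀ
v_2 = (0, -3, 0)ᵀ
v_3 = (1, 0, 0)ᵀ

Let N = A − (2)·I. We want v_3 with N^3 v_3 = 0 but N^2 v_3 ≠ 0; then v_{j-1} := N · v_j for j = 3, …, 2.

Pick v_3 = (1, 0, 0)ᵀ.
Then v_2 = N · v_3 = (0, -3, 0)ᵀ.
Then v_1 = N · v_2 = (6, 18, -9)ᵀ.

Sanity check: (A − (2)·I) v_1 = (0, 0, 0)ᵀ = 0. ✓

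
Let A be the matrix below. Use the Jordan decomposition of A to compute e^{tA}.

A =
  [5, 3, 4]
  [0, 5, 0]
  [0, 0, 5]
e^{tA} =
  [exp(5*t), 3*t*exp(5*t), 4*t*exp(5*t)]
  [0, exp(5*t), 0]
  [0, 0, exp(5*t)]

Strategy: write A = P · J · P⁻¹ where J is a Jordan canonical form, so e^{tA} = P · e^{tJ} · P⁻¹, and e^{tJ} can be computed block-by-block.

A has Jordan form
J =
  [5, 1, 0]
  [0, 5, 0]
  [0, 0, 5]
(up to reordering of blocks).

Per-block formulas:
  For a 2×2 Jordan block J_2(5): exp(t · J_2(5)) = e^(5t)·(I + t·N), where N is the 2×2 nilpotent shift.
  For a 1×1 block at λ = 5: exp(t · [5]) = [e^(5t)].

After assembling e^{tJ} and conjugating by P, we get:

e^{tA} =
  [exp(5*t), 3*t*exp(5*t), 4*t*exp(5*t)]
  [0, exp(5*t), 0]
  [0, 0, exp(5*t)]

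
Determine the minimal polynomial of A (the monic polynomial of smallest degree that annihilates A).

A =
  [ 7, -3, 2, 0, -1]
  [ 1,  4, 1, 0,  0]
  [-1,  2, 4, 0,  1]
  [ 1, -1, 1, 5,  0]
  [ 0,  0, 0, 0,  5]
x^3 - 15*x^2 + 75*x - 125

The characteristic polynomial is χ_A(x) = (x - 5)^5, so the eigenvalues are known. The minimal polynomial is
  m_A(x) = Π_λ (x − λ)^{k_λ}
where k_λ is the size of the *largest* Jordan block for λ (equivalently, the smallest k with (A − λI)^k v = 0 for every generalised eigenvector v of λ).

  λ = 5: largest Jordan block has size 3, contributing (x − 5)^3

So m_A(x) = (x - 5)^3 = x^3 - 15*x^2 + 75*x - 125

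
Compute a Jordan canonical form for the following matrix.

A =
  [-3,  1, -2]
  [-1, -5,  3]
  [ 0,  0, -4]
J_3(-4)

The characteristic polynomial is
  det(x·I − A) = x^3 + 12*x^2 + 48*x + 64 = (x + 4)^3

Eigenvalues and multiplicities (the geometric multiplicity of λ is n − rank(A − λI), which equals the number of Jordan blocks for λ):
  λ = -4: algebraic multiplicity = 3, geometric multiplicity = 1

Determining the block sizes for each eigenvalue:
  λ = -4: one block (gm = 1), so the single block has size am = 3 → block sizes [3]

Assembling the blocks gives a Jordan form
J =
  [-4,  1,  0]
  [ 0, -4,  1]
  [ 0,  0, -4]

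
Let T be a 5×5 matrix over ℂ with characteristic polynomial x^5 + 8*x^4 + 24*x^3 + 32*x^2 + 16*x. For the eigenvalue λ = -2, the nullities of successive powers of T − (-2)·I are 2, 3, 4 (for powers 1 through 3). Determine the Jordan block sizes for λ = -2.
Block sizes for λ = -2: [3, 1]

From the dimensions of kernels of powers, the number of Jordan blocks of size at least j is d_j − d_{j−1} where d_j = dim ker(N^j) (with d_0 = 0). Computing the differences gives [2, 1, 1].
The number of blocks of size exactly k is (#blocks of size ≥ k) − (#blocks of size ≥ k + 1), so the partition is: 1 block(s) of size 1, 1 block(s) of size 3.
In nonincreasing order the block sizes are [3, 1].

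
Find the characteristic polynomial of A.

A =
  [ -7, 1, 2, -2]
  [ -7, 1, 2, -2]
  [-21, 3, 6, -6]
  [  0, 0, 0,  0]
x^4

Expanding det(x·I − A) (e.g. by cofactor expansion or by noting that A is similar to its Jordan form J, which has the same characteristic polynomial as A) gives
  χ_A(x) = x^4
which factors as x^4. The eigenvalues (with algebraic multiplicities) are λ = 0 with multiplicity 4.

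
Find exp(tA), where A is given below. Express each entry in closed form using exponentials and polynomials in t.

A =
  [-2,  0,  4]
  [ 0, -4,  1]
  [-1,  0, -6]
e^{tA} =
  [2*t*exp(-4*t) + exp(-4*t), 0, 4*t*exp(-4*t)]
  [-t^2*exp(-4*t)/2, exp(-4*t), -t^2*exp(-4*t) + t*exp(-4*t)]
  [-t*exp(-4*t), 0, -2*t*exp(-4*t) + exp(-4*t)]

Strategy: write A = P · J · P⁻¹ where J is a Jordan canonical form, so e^{tA} = P · e^{tJ} · P⁻¹, and e^{tJ} can be computed block-by-block.

A has Jordan form
J =
  [-4,  1,  0]
  [ 0, -4,  1]
  [ 0,  0, -4]
(up to reordering of blocks).

Per-block formulas:
  For a 3×3 Jordan block J_3(-4): exp(t · J_3(-4)) = e^(-4t)·(I + t·N + (t^2/2)·N^2), where N is the 3×3 nilpotent shift.

After assembling e^{tJ} and conjugating by P, we get:

e^{tA} =
  [2*t*exp(-4*t) + exp(-4*t), 0, 4*t*exp(-4*t)]
  [-t^2*exp(-4*t)/2, exp(-4*t), -t^2*exp(-4*t) + t*exp(-4*t)]
  [-t*exp(-4*t), 0, -2*t*exp(-4*t) + exp(-4*t)]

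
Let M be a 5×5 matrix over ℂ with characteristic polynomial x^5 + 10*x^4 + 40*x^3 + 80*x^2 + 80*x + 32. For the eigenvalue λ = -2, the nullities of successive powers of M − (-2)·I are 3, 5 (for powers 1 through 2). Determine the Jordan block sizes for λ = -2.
Block sizes for λ = -2: [2, 2, 1]

From the dimensions of kernels of powers, the number of Jordan blocks of size at least j is d_j − d_{j−1} where d_j = dim ker(N^j) (with d_0 = 0). Computing the differences gives [3, 2].
The number of blocks of size exactly k is (#blocks of size ≥ k) − (#blocks of size ≥ k + 1), so the partition is: 1 block(s) of size 1, 2 block(s) of size 2.
In nonincreasing order the block sizes are [2, 2, 1].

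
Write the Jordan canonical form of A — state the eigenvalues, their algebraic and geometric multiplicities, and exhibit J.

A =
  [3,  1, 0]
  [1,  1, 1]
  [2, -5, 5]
J_3(3)

The characteristic polynomial is
  det(x·I − A) = x^3 - 9*x^2 + 27*x - 27 = (x - 3)^3

Eigenvalues and multiplicities (the geometric multiplicity of λ is n − rank(A − λI), which equals the number of Jordan blocks for λ):
  λ = 3: algebraic multiplicity = 3, geometric multiplicity = 1

Determining the block sizes for each eigenvalue:
  λ = 3: one block (gm = 1), so the single block has size am = 3 → block sizes [3]

Assembling the blocks gives a Jordan form
J =
  [3, 1, 0]
  [0, 3, 1]
  [0, 0, 3]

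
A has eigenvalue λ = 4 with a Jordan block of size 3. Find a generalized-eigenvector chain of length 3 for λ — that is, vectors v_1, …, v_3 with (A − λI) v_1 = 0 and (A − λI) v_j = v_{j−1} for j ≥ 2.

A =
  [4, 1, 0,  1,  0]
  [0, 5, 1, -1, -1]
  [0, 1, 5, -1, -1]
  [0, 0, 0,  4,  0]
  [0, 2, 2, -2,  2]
A Jordan chain for λ = 4 of length 3:
v_1 = (1, 0, 0, 0, 0)ᵀ
v_2 = (1, 1, 1, 0, 2)ᵀ
v_3 = (0, 1, 0, 0, 0)ᵀ

Let N = A − (4)·I. We want v_3 with N^3 v_3 = 0 but N^2 v_3 ≠ 0; then v_{j-1} := N · v_j for j = 3, …, 2.

Pick v_3 = (0, 1, 0, 0, 0)ᵀ.
Then v_2 = N · v_3 = (1, 1, 1, 0, 2)ᵀ.
Then v_1 = N · v_2 = (1, 0, 0, 0, 0)ᵀ.

Sanity check: (A − (4)·I) v_1 = (0, 0, 0, 0, 0)ᵀ = 0. ✓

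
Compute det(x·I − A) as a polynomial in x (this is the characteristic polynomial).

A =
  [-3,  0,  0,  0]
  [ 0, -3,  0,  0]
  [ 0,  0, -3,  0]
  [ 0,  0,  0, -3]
x^4 + 12*x^3 + 54*x^2 + 108*x + 81

Expanding det(x·I − A) (e.g. by cofactor expansion or by noting that A is similar to its Jordan form J, which has the same characteristic polynomial as A) gives
  χ_A(x) = x^4 + 12*x^3 + 54*x^2 + 108*x + 81
which factors as (x + 3)^4. The eigenvalues (with algebraic multiplicities) are λ = -3 with multiplicity 4.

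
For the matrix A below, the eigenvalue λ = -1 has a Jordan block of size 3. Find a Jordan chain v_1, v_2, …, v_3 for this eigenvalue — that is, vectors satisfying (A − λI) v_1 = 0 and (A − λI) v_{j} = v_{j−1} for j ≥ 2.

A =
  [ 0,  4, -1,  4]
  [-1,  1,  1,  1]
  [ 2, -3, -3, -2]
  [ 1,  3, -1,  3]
A Jordan chain for λ = -1 of length 3:
v_1 = (-1, 0, -1, 0)ᵀ
v_2 = (1, -1, 2, 1)ᵀ
v_3 = (1, 0, 0, 0)ᵀ

Let N = A − (-1)·I. We want v_3 with N^3 v_3 = 0 but N^2 v_3 ≠ 0; then v_{j-1} := N · v_j for j = 3, …, 2.

Pick v_3 = (1, 0, 0, 0)ᵀ.
Then v_2 = N · v_3 = (1, -1, 2, 1)ᵀ.
Then v_1 = N · v_2 = (-1, 0, -1, 0)ᵀ.

Sanity check: (A − (-1)·I) v_1 = (0, 0, 0, 0)ᵀ = 0. ✓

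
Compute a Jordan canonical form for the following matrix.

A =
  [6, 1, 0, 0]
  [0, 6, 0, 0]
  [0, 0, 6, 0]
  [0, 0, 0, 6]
J_2(6) ⊕ J_1(6) ⊕ J_1(6)

The characteristic polynomial is
  det(x·I − A) = x^4 - 24*x^3 + 216*x^2 - 864*x + 1296 = (x - 6)^4

Eigenvalues and multiplicities (the geometric multiplicity of λ is n − rank(A − λI), which equals the number of Jordan blocks for λ):
  λ = 6: algebraic multiplicity = 4, geometric multiplicity = 3

Determining the block sizes for each eigenvalue:
  λ = 6: 3 blocks summing to 4 forces exactly one block of size 2 and the rest size 1 → block sizes [2, 1, 1]

Assembling the blocks gives a Jordan form
J =
  [6, 1, 0, 0]
  [0, 6, 0, 0]
  [0, 0, 6, 0]
  [0, 0, 0, 6]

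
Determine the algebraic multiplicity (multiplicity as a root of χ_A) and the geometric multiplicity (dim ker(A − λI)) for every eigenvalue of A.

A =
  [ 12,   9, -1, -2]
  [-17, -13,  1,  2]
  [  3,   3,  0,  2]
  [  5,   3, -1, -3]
λ = -1: alg = 4, geom = 2

Step 1 — factor the characteristic polynomial to read off the algebraic multiplicities:
  χ_A(x) = (x + 1)^4

Step 2 — compute geometric multiplicities via the rank-nullity identity g(λ) = n − rank(A − λI):
  rank(A − (-1)·I) = 2, so dim ker(A − (-1)·I) = n − 2 = 2

Summary:
  λ = -1: algebraic multiplicity = 4, geometric multiplicity = 2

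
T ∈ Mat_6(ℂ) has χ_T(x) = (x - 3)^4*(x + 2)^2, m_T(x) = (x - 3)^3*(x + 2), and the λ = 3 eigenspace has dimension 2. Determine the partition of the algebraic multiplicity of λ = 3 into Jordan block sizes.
Block sizes for λ = 3: [3, 1]

Step 1 — from the characteristic polynomial, algebraic multiplicity of λ = 3 is 4. From dim ker(T − (3)·I) = 2, there are exactly 2 Jordan blocks for λ = 3.
Step 2 — from the minimal polynomial, the factor (x − 3)^3 tells us the largest block for λ = 3 has size 3.
Step 3 — with total size 4, 2 blocks, and largest block 3, the block sizes (in nonincreasing order) are [3, 1].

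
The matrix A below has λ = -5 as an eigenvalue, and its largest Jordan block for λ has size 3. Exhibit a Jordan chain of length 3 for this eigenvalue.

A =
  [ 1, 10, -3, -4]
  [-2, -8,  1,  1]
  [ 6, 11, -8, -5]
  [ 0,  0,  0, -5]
A Jordan chain for λ = -5 of length 3:
v_1 = (-2, 0, -4, 0)ᵀ
v_2 = (6, -2, 6, 0)ᵀ
v_3 = (1, 0, 0, 0)ᵀ

Let N = A − (-5)·I. We want v_3 with N^3 v_3 = 0 but N^2 v_3 ≠ 0; then v_{j-1} := N · v_j for j = 3, …, 2.

Pick v_3 = (1, 0, 0, 0)ᵀ.
Then v_2 = N · v_3 = (6, -2, 6, 0)ᵀ.
Then v_1 = N · v_2 = (-2, 0, -4, 0)ᵀ.

Sanity check: (A − (-5)·I) v_1 = (0, 0, 0, 0)ᵀ = 0. ✓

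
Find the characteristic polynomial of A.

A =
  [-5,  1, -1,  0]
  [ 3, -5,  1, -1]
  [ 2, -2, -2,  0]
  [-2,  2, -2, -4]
x^4 + 16*x^3 + 96*x^2 + 256*x + 256

Expanding det(x·I − A) (e.g. by cofactor expansion or by noting that A is similar to its Jordan form J, which has the same characteristic polynomial as A) gives
  χ_A(x) = x^4 + 16*x^3 + 96*x^2 + 256*x + 256
which factors as (x + 4)^4. The eigenvalues (with algebraic multiplicities) are λ = -4 with multiplicity 4.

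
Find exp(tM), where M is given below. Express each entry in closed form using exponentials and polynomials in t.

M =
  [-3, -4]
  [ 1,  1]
e^{tM} =
  [-2*t*exp(-t) + exp(-t), -4*t*exp(-t)]
  [t*exp(-t), 2*t*exp(-t) + exp(-t)]

Strategy: write M = P · J · P⁻¹ where J is a Jordan canonical form, so e^{tM} = P · e^{tJ} · P⁻¹, and e^{tJ} can be computed block-by-block.

M has Jordan form
J =
  [-1,  1]
  [ 0, -1]
(up to reordering of blocks).

Per-block formulas:
  For a 2×2 Jordan block J_2(-1): exp(t · J_2(-1)) = e^(-1t)·(I + t·N), where N is the 2×2 nilpotent shift.

After assembling e^{tJ} and conjugating by P, we get:

e^{tM} =
  [-2*t*exp(-t) + exp(-t), -4*t*exp(-t)]
  [t*exp(-t), 2*t*exp(-t) + exp(-t)]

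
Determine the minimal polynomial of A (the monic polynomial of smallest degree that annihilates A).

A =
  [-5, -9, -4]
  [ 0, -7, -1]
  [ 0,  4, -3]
x^3 + 15*x^2 + 75*x + 125

The characteristic polynomial is χ_A(x) = (x + 5)^3, so the eigenvalues are known. The minimal polynomial is
  m_A(x) = Π_λ (x − λ)^{k_λ}
where k_λ is the size of the *largest* Jordan block for λ (equivalently, the smallest k with (A − λI)^k v = 0 for every generalised eigenvector v of λ).

  λ = -5: largest Jordan block has size 3, contributing (x + 5)^3

So m_A(x) = (x + 5)^3 = x^3 + 15*x^2 + 75*x + 125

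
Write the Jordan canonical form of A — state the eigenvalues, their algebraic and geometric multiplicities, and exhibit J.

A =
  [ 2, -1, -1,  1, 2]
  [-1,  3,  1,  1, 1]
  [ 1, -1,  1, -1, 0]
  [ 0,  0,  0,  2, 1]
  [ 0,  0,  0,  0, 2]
J_3(2) ⊕ J_2(2)

The characteristic polynomial is
  det(x·I − A) = x^5 - 10*x^4 + 40*x^3 - 80*x^2 + 80*x - 32 = (x - 2)^5

Eigenvalues and multiplicities (the geometric multiplicity of λ is n − rank(A − λI), which equals the number of Jordan blocks for λ):
  λ = 2: algebraic multiplicity = 5, geometric multiplicity = 2

Determining the block sizes for each eigenvalue:
  λ = 2: with am = 5 and gm = 2, the partition is not yet determined (e.g. several partitions of 5 into 2 parts exist). Let N = A − (2)·I. Computing rank(N^1) = 3, rank(N^2) = 1, rank(N^3) = 0; the number of blocks of size ≥ j is rank(N^{j−1}) − rank(N^j), giving [2, 2, 1]. So we have 1 block(s) of size 3, 1 block(s) of size 2 → block sizes [3, 2]

Assembling the blocks gives a Jordan form
J =
  [2, 1, 0, 0, 0]
  [0, 2, 1, 0, 0]
  [0, 0, 2, 0, 0]
  [0, 0, 0, 2, 1]
  [0, 0, 0, 0, 2]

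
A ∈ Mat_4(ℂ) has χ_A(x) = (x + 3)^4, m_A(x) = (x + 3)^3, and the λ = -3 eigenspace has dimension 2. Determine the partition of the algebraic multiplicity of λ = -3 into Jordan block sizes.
Block sizes for λ = -3: [3, 1]

Step 1 — from the characteristic polynomial, algebraic multiplicity of λ = -3 is 4. From dim ker(A − (-3)·I) = 2, there are exactly 2 Jordan blocks for λ = -3.
Step 2 — from the minimal polynomial, the factor (x + 3)^3 tells us the largest block for λ = -3 has size 3.
Step 3 — with total size 4, 2 blocks, and largest block 3, the block sizes (in nonincreasing order) are [3, 1].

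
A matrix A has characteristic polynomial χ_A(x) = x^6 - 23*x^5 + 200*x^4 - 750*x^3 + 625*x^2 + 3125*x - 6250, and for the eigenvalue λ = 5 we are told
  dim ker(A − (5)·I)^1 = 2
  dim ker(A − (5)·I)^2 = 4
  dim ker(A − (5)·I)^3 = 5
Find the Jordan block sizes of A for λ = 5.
Block sizes for λ = 5: [3, 2]

From the dimensions of kernels of powers, the number of Jordan blocks of size at least j is d_j − d_{j−1} where d_j = dim ker(N^j) (with d_0 = 0). Computing the differences gives [2, 2, 1].
The number of blocks of size exactly k is (#blocks of size ≥ k) − (#blocks of size ≥ k + 1), so the partition is: 1 block(s) of size 2, 1 block(s) of size 3.
In nonincreasing order the block sizes are [3, 2].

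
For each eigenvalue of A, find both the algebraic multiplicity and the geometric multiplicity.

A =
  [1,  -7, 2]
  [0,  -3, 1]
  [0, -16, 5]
λ = 1: alg = 3, geom = 1

Step 1 — factor the characteristic polynomial to read off the algebraic multiplicities:
  χ_A(x) = (x - 1)^3

Step 2 — compute geometric multiplicities via the rank-nullity identity g(λ) = n − rank(A − λI):
  rank(A − (1)·I) = 2, so dim ker(A − (1)·I) = n − 2 = 1

Summary:
  λ = 1: algebraic multiplicity = 3, geometric multiplicity = 1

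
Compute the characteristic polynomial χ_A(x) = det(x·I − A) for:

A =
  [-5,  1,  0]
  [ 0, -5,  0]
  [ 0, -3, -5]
x^3 + 15*x^2 + 75*x + 125

Expanding det(x·I − A) (e.g. by cofactor expansion or by noting that A is similar to its Jordan form J, which has the same characteristic polynomial as A) gives
  χ_A(x) = x^3 + 15*x^2 + 75*x + 125
which factors as (x + 5)^3. The eigenvalues (with algebraic multiplicities) are λ = -5 with multiplicity 3.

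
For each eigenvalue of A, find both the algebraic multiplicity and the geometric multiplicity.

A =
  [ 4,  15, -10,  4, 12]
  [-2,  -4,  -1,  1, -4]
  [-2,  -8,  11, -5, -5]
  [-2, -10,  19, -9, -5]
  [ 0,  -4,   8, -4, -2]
λ = 0: alg = 5, geom = 2

Step 1 — factor the characteristic polynomial to read off the algebraic multiplicities:
  χ_A(x) = x^5

Step 2 — compute geometric multiplicities via the rank-nullity identity g(λ) = n − rank(A − λI):
  rank(A − (0)·I) = 3, so dim ker(A − (0)·I) = n − 3 = 2

Summary:
  λ = 0: algebraic multiplicity = 5, geometric multiplicity = 2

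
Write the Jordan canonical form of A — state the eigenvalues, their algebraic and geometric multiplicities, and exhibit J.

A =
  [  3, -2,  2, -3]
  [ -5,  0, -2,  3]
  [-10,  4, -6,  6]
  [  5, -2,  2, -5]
J_2(-2) ⊕ J_1(-2) ⊕ J_1(-2)

The characteristic polynomial is
  det(x·I − A) = x^4 + 8*x^3 + 24*x^2 + 32*x + 16 = (x + 2)^4

Eigenvalues and multiplicities (the geometric multiplicity of λ is n − rank(A − λI), which equals the number of Jordan blocks for λ):
  λ = -2: algebraic multiplicity = 4, geometric multiplicity = 3

Determining the block sizes for each eigenvalue:
  λ = -2: 3 blocks summing to 4 forces exactly one block of size 2 and the rest size 1 → block sizes [2, 1, 1]

Assembling the blocks gives a Jordan form
J =
  [-2,  1,  0,  0]
  [ 0, -2,  0,  0]
  [ 0,  0, -2,  0]
  [ 0,  0,  0, -2]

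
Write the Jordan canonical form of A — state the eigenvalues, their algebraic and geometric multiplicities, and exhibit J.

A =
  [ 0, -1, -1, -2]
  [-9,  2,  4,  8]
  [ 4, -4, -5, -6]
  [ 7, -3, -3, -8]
J_3(-3) ⊕ J_1(-2)

The characteristic polynomial is
  det(x·I − A) = x^4 + 11*x^3 + 45*x^2 + 81*x + 54 = (x + 2)*(x + 3)^3

Eigenvalues and multiplicities (the geometric multiplicity of λ is n − rank(A − λI), which equals the number of Jordan blocks for λ):
  λ = -3: algebraic multiplicity = 3, geometric multiplicity = 1
  λ = -2: algebraic multiplicity = 1, geometric multiplicity = 1

Determining the block sizes for each eigenvalue:
  λ = -3: one block (gm = 1), so the single block has size am = 3 → block sizes [3]
  λ = -2: one block (gm = 1), so the single block has size am = 1 → block sizes [1]

Assembling the blocks gives a Jordan form
J =
  [-3,  1,  0,  0]
  [ 0, -3,  1,  0]
  [ 0,  0, -3,  0]
  [ 0,  0,  0, -2]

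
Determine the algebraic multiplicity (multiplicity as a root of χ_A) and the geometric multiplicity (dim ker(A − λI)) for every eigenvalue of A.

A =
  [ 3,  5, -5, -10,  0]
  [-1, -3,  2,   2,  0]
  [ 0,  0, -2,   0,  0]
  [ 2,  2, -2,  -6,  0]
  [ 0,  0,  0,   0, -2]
λ = -2: alg = 5, geom = 3

Step 1 — factor the characteristic polynomial to read off the algebraic multiplicities:
  χ_A(x) = (x + 2)^5

Step 2 — compute geometric multiplicities via the rank-nullity identity g(λ) = n − rank(A − λI):
  rank(A − (-2)·I) = 2, so dim ker(A − (-2)·I) = n − 2 = 3

Summary:
  λ = -2: algebraic multiplicity = 5, geometric multiplicity = 3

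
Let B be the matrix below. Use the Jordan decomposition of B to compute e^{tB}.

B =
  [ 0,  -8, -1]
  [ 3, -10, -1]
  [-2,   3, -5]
e^{tB} =
  [3*t^2*exp(-5*t)/2 + 5*t*exp(-5*t) + exp(-5*t), -3*t^2*exp(-5*t)/2 - 8*t*exp(-5*t), 3*t^2*exp(-5*t)/2 - t*exp(-5*t)]
  [t^2*exp(-5*t) + 3*t*exp(-5*t), -t^2*exp(-5*t) - 5*t*exp(-5*t) + exp(-5*t), t^2*exp(-5*t) - t*exp(-5*t)]
  [-t^2*exp(-5*t)/2 - 2*t*exp(-5*t), t^2*exp(-5*t)/2 + 3*t*exp(-5*t), -t^2*exp(-5*t)/2 + exp(-5*t)]

Strategy: write B = P · J · P⁻¹ where J is a Jordan canonical form, so e^{tB} = P · e^{tJ} · P⁻¹, and e^{tJ} can be computed block-by-block.

B has Jordan form
J =
  [-5,  1,  0]
  [ 0, -5,  1]
  [ 0,  0, -5]
(up to reordering of blocks).

Per-block formulas:
  For a 3×3 Jordan block J_3(-5): exp(t · J_3(-5)) = e^(-5t)·(I + t·N + (t^2/2)·N^2), where N is the 3×3 nilpotent shift.

After assembling e^{tJ} and conjugating by P, we get:

e^{tB} =
  [3*t^2*exp(-5*t)/2 + 5*t*exp(-5*t) + exp(-5*t), -3*t^2*exp(-5*t)/2 - 8*t*exp(-5*t), 3*t^2*exp(-5*t)/2 - t*exp(-5*t)]
  [t^2*exp(-5*t) + 3*t*exp(-5*t), -t^2*exp(-5*t) - 5*t*exp(-5*t) + exp(-5*t), t^2*exp(-5*t) - t*exp(-5*t)]
  [-t^2*exp(-5*t)/2 - 2*t*exp(-5*t), t^2*exp(-5*t)/2 + 3*t*exp(-5*t), -t^2*exp(-5*t)/2 + exp(-5*t)]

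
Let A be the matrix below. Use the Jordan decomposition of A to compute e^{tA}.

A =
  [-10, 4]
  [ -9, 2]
e^{tA} =
  [-6*t*exp(-4*t) + exp(-4*t), 4*t*exp(-4*t)]
  [-9*t*exp(-4*t), 6*t*exp(-4*t) + exp(-4*t)]

Strategy: write A = P · J · P⁻¹ where J is a Jordan canonical form, so e^{tA} = P · e^{tJ} · P⁻¹, and e^{tJ} can be computed block-by-block.

A has Jordan form
J =
  [-4,  1]
  [ 0, -4]
(up to reordering of blocks).

Per-block formulas:
  For a 2×2 Jordan block J_2(-4): exp(t · J_2(-4)) = e^(-4t)·(I + t·N), where N is the 2×2 nilpotent shift.

After assembling e^{tJ} and conjugating by P, we get:

e^{tA} =
  [-6*t*exp(-4*t) + exp(-4*t), 4*t*exp(-4*t)]
  [-9*t*exp(-4*t), 6*t*exp(-4*t) + exp(-4*t)]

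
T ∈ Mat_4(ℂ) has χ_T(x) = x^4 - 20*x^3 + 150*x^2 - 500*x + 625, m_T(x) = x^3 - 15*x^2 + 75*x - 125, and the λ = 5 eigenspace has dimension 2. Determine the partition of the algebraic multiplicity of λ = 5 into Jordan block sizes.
Block sizes for λ = 5: [3, 1]

Step 1 — from the characteristic polynomial, algebraic multiplicity of λ = 5 is 4. From dim ker(T − (5)·I) = 2, there are exactly 2 Jordan blocks for λ = 5.
Step 2 — from the minimal polynomial, the factor (x − 5)^3 tells us the largest block for λ = 5 has size 3.
Step 3 — with total size 4, 2 blocks, and largest block 3, the block sizes (in nonincreasing order) are [3, 1].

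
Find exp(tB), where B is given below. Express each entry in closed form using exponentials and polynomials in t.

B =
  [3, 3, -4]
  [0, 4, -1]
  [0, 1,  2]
e^{tB} =
  [exp(3*t), -t^2*exp(3*t)/2 + 3*t*exp(3*t), t^2*exp(3*t)/2 - 4*t*exp(3*t)]
  [0, t*exp(3*t) + exp(3*t), -t*exp(3*t)]
  [0, t*exp(3*t), -t*exp(3*t) + exp(3*t)]

Strategy: write B = P · J · P⁻¹ where J is a Jordan canonical form, so e^{tB} = P · e^{tJ} · P⁻¹, and e^{tJ} can be computed block-by-block.

B has Jordan form
J =
  [3, 1, 0]
  [0, 3, 1]
  [0, 0, 3]
(up to reordering of blocks).

Per-block formulas:
  For a 3×3 Jordan block J_3(3): exp(t · J_3(3)) = e^(3t)·(I + t·N + (t^2/2)·N^2), where N is the 3×3 nilpotent shift.

After assembling e^{tJ} and conjugating by P, we get:

e^{tB} =
  [exp(3*t), -t^2*exp(3*t)/2 + 3*t*exp(3*t), t^2*exp(3*t)/2 - 4*t*exp(3*t)]
  [0, t*exp(3*t) + exp(3*t), -t*exp(3*t)]
  [0, t*exp(3*t), -t*exp(3*t) + exp(3*t)]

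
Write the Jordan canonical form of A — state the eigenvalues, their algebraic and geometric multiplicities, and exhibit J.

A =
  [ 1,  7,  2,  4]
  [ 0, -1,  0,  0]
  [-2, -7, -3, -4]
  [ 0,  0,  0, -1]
J_2(-1) ⊕ J_1(-1) ⊕ J_1(-1)

The characteristic polynomial is
  det(x·I − A) = x^4 + 4*x^3 + 6*x^2 + 4*x + 1 = (x + 1)^4

Eigenvalues and multiplicities (the geometric multiplicity of λ is n − rank(A − λI), which equals the number of Jordan blocks for λ):
  λ = -1: algebraic multiplicity = 4, geometric multiplicity = 3

Determining the block sizes for each eigenvalue:
  λ = -1: 3 blocks summing to 4 forces exactly one block of size 2 and the rest size 1 → block sizes [2, 1, 1]

Assembling the blocks gives a Jordan form
J =
  [-1,  1,  0,  0]
  [ 0, -1,  0,  0]
  [ 0,  0, -1,  0]
  [ 0,  0,  0, -1]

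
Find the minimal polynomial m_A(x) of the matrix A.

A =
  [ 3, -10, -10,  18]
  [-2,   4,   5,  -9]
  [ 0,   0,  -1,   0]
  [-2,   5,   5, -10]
x^2 + 2*x + 1

The characteristic polynomial is χ_A(x) = (x + 1)^4, so the eigenvalues are known. The minimal polynomial is
  m_A(x) = Π_λ (x − λ)^{k_λ}
where k_λ is the size of the *largest* Jordan block for λ (equivalently, the smallest k with (A − λI)^k v = 0 for every generalised eigenvector v of λ).

  λ = -1: largest Jordan block has size 2, contributing (x + 1)^2

So m_A(x) = (x + 1)^2 = x^2 + 2*x + 1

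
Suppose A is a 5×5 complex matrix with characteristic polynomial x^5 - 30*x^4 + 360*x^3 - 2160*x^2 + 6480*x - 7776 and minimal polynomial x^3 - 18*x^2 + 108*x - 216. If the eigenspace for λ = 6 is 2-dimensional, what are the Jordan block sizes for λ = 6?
Block sizes for λ = 6: [3, 2]

Step 1 — from the characteristic polynomial, algebraic multiplicity of λ = 6 is 5. From dim ker(A − (6)·I) = 2, there are exactly 2 Jordan blocks for λ = 6.
Step 2 — from the minimal polynomial, the factor (x − 6)^3 tells us the largest block for λ = 6 has size 3.
Step 3 — with total size 5, 2 blocks, and largest block 3, the block sizes (in nonincreasing order) are [3, 2].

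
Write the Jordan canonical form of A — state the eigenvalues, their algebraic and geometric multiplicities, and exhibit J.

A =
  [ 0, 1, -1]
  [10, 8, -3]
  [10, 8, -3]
J_2(0) ⊕ J_1(5)

The characteristic polynomial is
  det(x·I − A) = x^3 - 5*x^2 = x^2*(x - 5)

Eigenvalues and multiplicities (the geometric multiplicity of λ is n − rank(A − λI), which equals the number of Jordan blocks for λ):
  λ = 0: algebraic multiplicity = 2, geometric multiplicity = 1
  λ = 5: algebraic multiplicity = 1, geometric multiplicity = 1

Determining the block sizes for each eigenvalue:
  λ = 0: one block (gm = 1), so the single block has size am = 2 → block sizes [2]
  λ = 5: one block (gm = 1), so the single block has size am = 1 → block sizes [1]

Assembling the blocks gives a Jordan form
J =
  [0, 1, 0]
  [0, 0, 0]
  [0, 0, 5]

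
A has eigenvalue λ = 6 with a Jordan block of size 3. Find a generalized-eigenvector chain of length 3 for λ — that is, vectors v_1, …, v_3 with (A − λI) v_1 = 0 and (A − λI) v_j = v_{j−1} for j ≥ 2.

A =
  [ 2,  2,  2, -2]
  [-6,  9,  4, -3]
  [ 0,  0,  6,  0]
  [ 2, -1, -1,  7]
A Jordan chain for λ = 6 of length 3:
v_1 = (2, 3, 0, -1)ᵀ
v_2 = (2, 4, 0, -1)ᵀ
v_3 = (0, 0, 1, 0)ᵀ

Let N = A − (6)·I. We want v_3 with N^3 v_3 = 0 but N^2 v_3 ≠ 0; then v_{j-1} := N · v_j for j = 3, …, 2.

Pick v_3 = (0, 0, 1, 0)ᵀ.
Then v_2 = N · v_3 = (2, 4, 0, -1)ᵀ.
Then v_1 = N · v_2 = (2, 3, 0, -1)ᵀ.

Sanity check: (A − (6)·I) v_1 = (0, 0, 0, 0)ᵀ = 0. ✓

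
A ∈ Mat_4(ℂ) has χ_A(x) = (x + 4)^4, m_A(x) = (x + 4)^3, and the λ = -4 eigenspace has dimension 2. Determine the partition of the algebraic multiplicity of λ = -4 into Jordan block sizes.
Block sizes for λ = -4: [3, 1]

Step 1 — from the characteristic polynomial, algebraic multiplicity of λ = -4 is 4. From dim ker(A − (-4)·I) = 2, there are exactly 2 Jordan blocks for λ = -4.
Step 2 — from the minimal polynomial, the factor (x + 4)^3 tells us the largest block for λ = -4 has size 3.
Step 3 — with total size 4, 2 blocks, and largest block 3, the block sizes (in nonincreasing order) are [3, 1].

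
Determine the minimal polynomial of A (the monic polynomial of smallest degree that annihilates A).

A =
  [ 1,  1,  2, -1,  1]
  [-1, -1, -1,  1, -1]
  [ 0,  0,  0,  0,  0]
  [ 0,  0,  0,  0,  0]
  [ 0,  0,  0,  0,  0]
x^3

The characteristic polynomial is χ_A(x) = x^5, so the eigenvalues are known. The minimal polynomial is
  m_A(x) = Π_λ (x − λ)^{k_λ}
where k_λ is the size of the *largest* Jordan block for λ (equivalently, the smallest k with (A − λI)^k v = 0 for every generalised eigenvector v of λ).

  λ = 0: largest Jordan block has size 3, contributing (x − 0)^3

So m_A(x) = x^3 = x^3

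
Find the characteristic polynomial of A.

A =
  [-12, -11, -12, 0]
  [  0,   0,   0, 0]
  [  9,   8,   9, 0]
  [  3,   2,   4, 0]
x^4 + 3*x^3

Expanding det(x·I − A) (e.g. by cofactor expansion or by noting that A is similar to its Jordan form J, which has the same characteristic polynomial as A) gives
  χ_A(x) = x^4 + 3*x^3
which factors as x^3*(x + 3). The eigenvalues (with algebraic multiplicities) are λ = -3 with multiplicity 1, λ = 0 with multiplicity 3.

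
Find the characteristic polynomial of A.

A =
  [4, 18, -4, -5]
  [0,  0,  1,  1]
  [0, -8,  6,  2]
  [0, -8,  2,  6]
x^4 - 16*x^3 + 96*x^2 - 256*x + 256

Expanding det(x·I − A) (e.g. by cofactor expansion or by noting that A is similar to its Jordan form J, which has the same characteristic polynomial as A) gives
  χ_A(x) = x^4 - 16*x^3 + 96*x^2 - 256*x + 256
which factors as (x - 4)^4. The eigenvalues (with algebraic multiplicities) are λ = 4 with multiplicity 4.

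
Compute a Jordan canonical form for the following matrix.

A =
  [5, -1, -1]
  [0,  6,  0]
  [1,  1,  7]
J_2(6) ⊕ J_1(6)

The characteristic polynomial is
  det(x·I − A) = x^3 - 18*x^2 + 108*x - 216 = (x - 6)^3

Eigenvalues and multiplicities (the geometric multiplicity of λ is n − rank(A − λI), which equals the number of Jordan blocks for λ):
  λ = 6: algebraic multiplicity = 3, geometric multiplicity = 2

Determining the block sizes for each eigenvalue:
  λ = 6: 2 blocks summing to 3 forces exactly one block of size 2 and the rest size 1 → block sizes [2, 1]

Assembling the blocks gives a Jordan form
J =
  [6, 1, 0]
  [0, 6, 0]
  [0, 0, 6]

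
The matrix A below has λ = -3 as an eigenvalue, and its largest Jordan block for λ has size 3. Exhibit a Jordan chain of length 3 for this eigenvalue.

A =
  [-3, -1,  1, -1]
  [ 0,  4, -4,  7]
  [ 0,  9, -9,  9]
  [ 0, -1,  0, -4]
A Jordan chain for λ = -3 of length 3:
v_1 = (3, 6, 0, -6)ᵀ
v_2 = (-1, 7, 9, -1)ᵀ
v_3 = (0, 1, 0, 0)ᵀ

Let N = A − (-3)·I. We want v_3 with N^3 v_3 = 0 but N^2 v_3 ≠ 0; then v_{j-1} := N · v_j for j = 3, …, 2.

Pick v_3 = (0, 1, 0, 0)ᵀ.
Then v_2 = N · v_3 = (-1, 7, 9, -1)ᵀ.
Then v_1 = N · v_2 = (3, 6, 0, -6)ᵀ.

Sanity check: (A − (-3)·I) v_1 = (0, 0, 0, 0)ᵀ = 0. ✓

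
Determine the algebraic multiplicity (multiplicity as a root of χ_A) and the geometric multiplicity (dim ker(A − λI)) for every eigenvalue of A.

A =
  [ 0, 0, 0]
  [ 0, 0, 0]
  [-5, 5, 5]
λ = 0: alg = 2, geom = 2; λ = 5: alg = 1, geom = 1

Step 1 — factor the characteristic polynomial to read off the algebraic multiplicities:
  χ_A(x) = x^2*(x - 5)

Step 2 — compute geometric multiplicities via the rank-nullity identity g(λ) = n − rank(A − λI):
  rank(A − (0)·I) = 1, so dim ker(A − (0)·I) = n − 1 = 2
  rank(A − (5)·I) = 2, so dim ker(A − (5)·I) = n − 2 = 1

Summary:
  λ = 0: algebraic multiplicity = 2, geometric multiplicity = 2
  λ = 5: algebraic multiplicity = 1, geometric multiplicity = 1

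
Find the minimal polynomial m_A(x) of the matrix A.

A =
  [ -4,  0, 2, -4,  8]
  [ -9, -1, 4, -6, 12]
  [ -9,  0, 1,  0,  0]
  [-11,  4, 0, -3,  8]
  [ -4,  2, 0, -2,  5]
x^3 + 2*x^2 - x - 2

The characteristic polynomial is χ_A(x) = (x - 1)^2*(x + 1)^2*(x + 2), so the eigenvalues are known. The minimal polynomial is
  m_A(x) = Π_λ (x − λ)^{k_λ}
where k_λ is the size of the *largest* Jordan block for λ (equivalently, the smallest k with (A − λI)^k v = 0 for every generalised eigenvector v of λ).

  λ = -2: largest Jordan block has size 1, contributing (x + 2)
  λ = -1: largest Jordan block has size 1, contributing (x + 1)
  λ = 1: largest Jordan block has size 1, contributing (x − 1)

So m_A(x) = (x - 1)*(x + 1)*(x + 2) = x^3 + 2*x^2 - x - 2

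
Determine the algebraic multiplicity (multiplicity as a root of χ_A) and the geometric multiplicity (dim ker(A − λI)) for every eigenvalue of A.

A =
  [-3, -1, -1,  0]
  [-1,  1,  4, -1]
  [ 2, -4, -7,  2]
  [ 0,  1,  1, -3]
λ = -3: alg = 4, geom = 2

Step 1 — factor the characteristic polynomial to read off the algebraic multiplicities:
  χ_A(x) = (x + 3)^4

Step 2 — compute geometric multiplicities via the rank-nullity identity g(λ) = n − rank(A − λI):
  rank(A − (-3)·I) = 2, so dim ker(A − (-3)·I) = n − 2 = 2

Summary:
  λ = -3: algebraic multiplicity = 4, geometric multiplicity = 2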